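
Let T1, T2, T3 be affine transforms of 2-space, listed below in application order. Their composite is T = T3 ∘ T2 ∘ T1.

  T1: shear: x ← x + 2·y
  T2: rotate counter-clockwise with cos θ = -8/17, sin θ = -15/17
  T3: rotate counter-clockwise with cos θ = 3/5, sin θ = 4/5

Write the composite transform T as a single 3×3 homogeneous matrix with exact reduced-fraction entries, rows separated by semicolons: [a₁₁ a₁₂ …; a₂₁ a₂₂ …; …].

T1 = [1 2 0; 0 1 0; 0 0 1]
T2·T1 = [-8/17 -1/17 0; -15/17 -38/17 0; 0 0 1]
T3·…·T1 = [36/85 149/85 0; -77/85 -118/85 0; 0 0 1]

T = [36/85 149/85 0; -77/85 -118/85 0; 0 0 1]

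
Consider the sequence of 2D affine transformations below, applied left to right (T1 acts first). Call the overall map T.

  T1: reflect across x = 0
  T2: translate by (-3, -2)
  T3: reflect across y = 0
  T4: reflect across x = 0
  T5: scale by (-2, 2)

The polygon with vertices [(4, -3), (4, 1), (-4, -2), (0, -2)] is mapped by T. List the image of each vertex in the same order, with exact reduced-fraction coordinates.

image vertices: (-14, 10), (-14, 2), (2, 8), (-6, 8)

T1 reflect across x = 0: (4, -3) → (-4, -3); (4, 1) → (-4, 1); (-4, -2) → (4, -2); (0, -2) → (0, -2)
T2 translate by (-3, -2): (-4, -3) → (-7, -5); (-4, 1) → (-7, -1); (4, -2) → (1, -4); (0, -2) → (-3, -4)
T3 reflect across y = 0: (-7, -5) → (-7, 5); (-7, -1) → (-7, 1); (1, -4) → (1, 4); (-3, -4) → (-3, 4)
T4 reflect across x = 0: (-7, 5) → (7, 5); (-7, 1) → (7, 1); (1, 4) → (-1, 4); (-3, 4) → (3, 4)
T5 scale by (-2, 2): (7, 5) → (-14, 10); (7, 1) → (-14, 2); (-1, 4) → (2, 8); (3, 4) → (-6, 8)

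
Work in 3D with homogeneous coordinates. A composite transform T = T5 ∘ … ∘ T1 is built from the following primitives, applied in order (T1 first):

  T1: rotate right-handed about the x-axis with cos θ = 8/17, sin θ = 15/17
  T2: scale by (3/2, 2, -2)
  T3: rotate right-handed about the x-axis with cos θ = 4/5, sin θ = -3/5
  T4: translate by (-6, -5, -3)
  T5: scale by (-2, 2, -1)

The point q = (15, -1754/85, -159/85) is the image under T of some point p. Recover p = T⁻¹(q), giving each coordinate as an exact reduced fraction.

p = (-1, -2, 3)

T1 = [1 0 0 0; 0 8/17 -15/17 0; 0 15/17 8/17 0; 0 0 0 1]
T2·T1 = [3/2 0 0 0; 0 16/17 -30/17 0; 0 -30/17 -16/17 0; 0 0 0 1]
T3·…·T1 = [3/2 0 0 0; 0 -26/85 -168/85 0; 0 -168/85 26/85 0; 0 0 0 1]
T4·…·T1 = [3/2 0 0 -6; 0 -26/85 -168/85 -5; 0 -168/85 26/85 -3; 0 0 0 1]
T5·…·T1 = [-3 0 0 12; 0 -52/85 -336/85 -10; 0 168/85 -26/85 3; 0 0 0 1]
det M = -24; M⁻¹ = [-1/3 0 0 4; 0 -13/340 42/85 -317/170; 0 -21/85 -13/170 -381/170; 0 0 0 1]
M⁻¹ · (15, -1754/85, -159/85)ᵀ = (-1, -2, 3)ᵀ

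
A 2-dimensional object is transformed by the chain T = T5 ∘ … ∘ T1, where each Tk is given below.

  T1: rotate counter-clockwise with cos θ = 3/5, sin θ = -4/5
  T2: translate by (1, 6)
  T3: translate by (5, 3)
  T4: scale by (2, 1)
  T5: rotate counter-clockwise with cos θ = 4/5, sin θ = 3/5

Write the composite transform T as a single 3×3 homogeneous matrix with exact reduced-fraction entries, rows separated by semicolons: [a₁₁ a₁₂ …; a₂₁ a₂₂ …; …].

T1 = [3/5 4/5 0; -4/5 3/5 0; 0 0 1]
T2·T1 = [3/5 4/5 1; -4/5 3/5 6; 0 0 1]
T3·…·T1 = [3/5 4/5 6; -4/5 3/5 9; 0 0 1]
T4·…·T1 = [6/5 8/5 12; -4/5 3/5 9; 0 0 1]
T5·…·T1 = [36/25 23/25 21/5; 2/25 36/25 72/5; 0 0 1]

T = [36/25 23/25 21/5; 2/25 36/25 72/5; 0 0 1]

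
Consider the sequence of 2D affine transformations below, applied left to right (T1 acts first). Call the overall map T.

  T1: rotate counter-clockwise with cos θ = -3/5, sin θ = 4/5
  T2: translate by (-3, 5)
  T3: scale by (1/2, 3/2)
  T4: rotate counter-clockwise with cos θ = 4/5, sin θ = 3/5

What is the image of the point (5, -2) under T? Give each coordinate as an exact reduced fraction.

T1 rotate counter-clockwise with cos θ = -3/5, sin θ = 4/5: (5, -2) → (-7/5, 26/5)
T2 translate by (-3, 5): (-7/5, 26/5) → (-22/5, 51/5)
T3 scale by (1/2, 3/2): (-22/5, 51/5) → (-11/5, 153/10)
T4 rotate counter-clockwise with cos θ = 4/5, sin θ = 3/5: (-11/5, 153/10) → (-547/50, 273/25)

T(p) = (-547/50, 273/25)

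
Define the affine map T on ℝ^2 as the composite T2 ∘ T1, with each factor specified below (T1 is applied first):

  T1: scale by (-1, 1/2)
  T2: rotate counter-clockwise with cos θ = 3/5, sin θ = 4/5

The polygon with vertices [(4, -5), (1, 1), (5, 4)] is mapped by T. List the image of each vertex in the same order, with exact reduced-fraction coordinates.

T1 scale by (-1, 1/2): (4, -5) → (-4, -5/2); (1, 1) → (-1, 1/2); (5, 4) → (-5, 2)
T2 rotate counter-clockwise with cos θ = 3/5, sin θ = 4/5: (-4, -5/2) → (-2/5, -47/10); (-1, 1/2) → (-1, -1/2); (-5, 2) → (-23/5, -14/5)

image vertices: (-2/5, -47/10), (-1, -1/2), (-23/5, -14/5)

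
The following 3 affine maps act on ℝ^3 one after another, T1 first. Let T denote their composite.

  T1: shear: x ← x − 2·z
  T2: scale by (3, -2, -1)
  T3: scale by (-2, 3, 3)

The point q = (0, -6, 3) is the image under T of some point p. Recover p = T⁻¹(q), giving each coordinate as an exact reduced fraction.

T1 = [1 0 -2 0; 0 1 0 0; 0 0 1 0; 0 0 0 1]
T2·T1 = [3 0 -6 0; 0 -2 0 0; 0 0 -1 0; 0 0 0 1]
T3·…·T1 = [-6 0 12 0; 0 -6 0 0; 0 0 -3 0; 0 0 0 1]
det M = -108; M⁻¹ = [-1/6 0 -2/3 0; 0 -1/6 0 0; 0 0 -1/3 0; 0 0 0 1]
M⁻¹ · (0, -6, 3)ᵀ = (-2, 1, -1)ᵀ

p = (-2, 1, -1)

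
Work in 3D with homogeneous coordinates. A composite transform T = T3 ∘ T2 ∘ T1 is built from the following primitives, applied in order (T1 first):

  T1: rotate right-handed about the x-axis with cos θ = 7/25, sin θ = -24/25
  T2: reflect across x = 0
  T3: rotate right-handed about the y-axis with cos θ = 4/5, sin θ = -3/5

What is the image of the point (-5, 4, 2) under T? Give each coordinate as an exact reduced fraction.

T(p) = (746/125, 76/25, 47/125)

T1 rotate right-handed about the x-axis with cos θ = 7/25, sin θ = -24/25: (-5, 4, 2) → (-5, 76/25, -82/25)
T2 reflect across x = 0: (-5, 76/25, -82/25) → (5, 76/25, -82/25)
T3 rotate right-handed about the y-axis with cos θ = 4/5, sin θ = -3/5: (5, 76/25, -82/25) → (746/125, 76/25, 47/125)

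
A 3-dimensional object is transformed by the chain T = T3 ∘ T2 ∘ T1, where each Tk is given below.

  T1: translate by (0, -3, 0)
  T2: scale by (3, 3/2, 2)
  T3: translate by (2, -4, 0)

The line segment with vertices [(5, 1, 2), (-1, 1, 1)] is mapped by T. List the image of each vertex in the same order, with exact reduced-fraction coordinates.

image vertices: (17, -7, 4), (-1, -7, 2)

T1 translate by (0, -3, 0): (5, 1, 2) → (5, -2, 2); (-1, 1, 1) → (-1, -2, 1)
T2 scale by (3, 3/2, 2): (5, -2, 2) → (15, -3, 4); (-1, -2, 1) → (-3, -3, 2)
T3 translate by (2, -4, 0): (15, -3, 4) → (17, -7, 4); (-3, -3, 2) → (-1, -7, 2)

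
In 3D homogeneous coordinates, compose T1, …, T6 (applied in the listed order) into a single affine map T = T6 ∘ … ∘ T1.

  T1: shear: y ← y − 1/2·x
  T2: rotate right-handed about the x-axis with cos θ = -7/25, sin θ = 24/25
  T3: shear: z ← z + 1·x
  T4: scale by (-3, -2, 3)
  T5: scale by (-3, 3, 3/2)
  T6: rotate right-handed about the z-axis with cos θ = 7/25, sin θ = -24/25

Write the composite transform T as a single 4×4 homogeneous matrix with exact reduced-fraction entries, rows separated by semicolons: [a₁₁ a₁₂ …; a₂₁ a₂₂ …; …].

T = [1071/625 1008/625 3456/625 0; -5547/625 294/625 1008/625 0; 117/50 108/25 -63/50 0; 0 0 0 1]

T1 = [1 0 0 0; -1/2 1 0 0; 0 0 1 0; 0 0 0 1]
T2·T1 = [1 0 0 0; 7/50 -7/25 -24/25 0; -12/25 24/25 -7/25 0; 0 0 0 1]
T3·…·T1 = [1 0 0 0; 7/50 -7/25 -24/25 0; 13/25 24/25 -7/25 0; 0 0 0 1]
T4·…·T1 = [-3 0 0 0; -7/25 14/25 48/25 0; 39/25 72/25 -21/25 0; 0 0 0 1]
T5·…·T1 = [9 0 0 0; -21/25 42/25 144/25 0; 117/50 108/25 -63/50 0; 0 0 0 1]
T6·…·T1 = [1071/625 1008/625 3456/625 0; -5547/625 294/625 1008/625 0; 117/50 108/25 -63/50 0; 0 0 0 1]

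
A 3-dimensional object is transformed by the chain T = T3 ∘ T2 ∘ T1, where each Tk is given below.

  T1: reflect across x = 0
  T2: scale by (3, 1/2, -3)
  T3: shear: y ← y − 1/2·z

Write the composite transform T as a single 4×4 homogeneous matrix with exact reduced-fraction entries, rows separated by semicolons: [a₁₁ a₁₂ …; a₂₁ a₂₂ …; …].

T = [-3 0 0 0; 0 1/2 3/2 0; 0 0 -3 0; 0 0 0 1]

T1 = [-1 0 0 0; 0 1 0 0; 0 0 1 0; 0 0 0 1]
T2·T1 = [-3 0 0 0; 0 1/2 0 0; 0 0 -3 0; 0 0 0 1]
T3·…·T1 = [-3 0 0 0; 0 1/2 3/2 0; 0 0 -3 0; 0 0 0 1]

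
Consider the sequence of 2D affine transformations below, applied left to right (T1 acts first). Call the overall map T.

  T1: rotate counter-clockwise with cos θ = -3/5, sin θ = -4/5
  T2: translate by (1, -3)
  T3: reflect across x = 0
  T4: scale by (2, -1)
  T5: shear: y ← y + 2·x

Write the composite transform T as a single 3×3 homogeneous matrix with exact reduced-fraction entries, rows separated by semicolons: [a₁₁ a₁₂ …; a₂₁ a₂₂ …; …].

T = [6/5 -8/5 -2; 16/5 -13/5 -1; 0 0 1]

T1 = [-3/5 4/5 0; -4/5 -3/5 0; 0 0 1]
T2·T1 = [-3/5 4/5 1; -4/5 -3/5 -3; 0 0 1]
T3·…·T1 = [3/5 -4/5 -1; -4/5 -3/5 -3; 0 0 1]
T4·…·T1 = [6/5 -8/5 -2; 4/5 3/5 3; 0 0 1]
T5·…·T1 = [6/5 -8/5 -2; 16/5 -13/5 -1; 0 0 1]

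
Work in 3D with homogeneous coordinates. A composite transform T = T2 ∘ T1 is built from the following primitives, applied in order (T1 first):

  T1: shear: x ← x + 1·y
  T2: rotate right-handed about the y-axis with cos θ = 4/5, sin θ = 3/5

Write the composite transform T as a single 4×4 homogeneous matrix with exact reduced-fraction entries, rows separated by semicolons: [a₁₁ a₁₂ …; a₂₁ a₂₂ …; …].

T1 = [1 1 0 0; 0 1 0 0; 0 0 1 0; 0 0 0 1]
T2·T1 = [4/5 4/5 3/5 0; 0 1 0 0; -3/5 -3/5 4/5 0; 0 0 0 1]

T = [4/5 4/5 3/5 0; 0 1 0 0; -3/5 -3/5 4/5 0; 0 0 0 1]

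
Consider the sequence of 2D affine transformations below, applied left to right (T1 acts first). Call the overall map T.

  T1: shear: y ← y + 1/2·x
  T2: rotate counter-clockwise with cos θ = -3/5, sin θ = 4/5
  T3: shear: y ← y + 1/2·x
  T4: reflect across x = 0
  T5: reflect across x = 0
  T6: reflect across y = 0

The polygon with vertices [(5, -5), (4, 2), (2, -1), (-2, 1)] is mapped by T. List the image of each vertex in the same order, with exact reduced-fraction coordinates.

T1 shear: y ← y + 1/2·x: (5, -5) → (5, -5/2); (4, 2) → (4, 4); (2, -1) → (2, 0); (-2, 1) → (-2, 0)
T2 rotate counter-clockwise with cos θ = -3/5, sin θ = 4/5: (5, -5/2) → (-1, 11/2); (4, 4) → (-28/5, 4/5); (2, 0) → (-6/5, 8/5); (-2, 0) → (6/5, -8/5)
T3 shear: y ← y + 1/2·x: (-1, 11/2) → (-1, 5); (-28/5, 4/5) → (-28/5, -2); (-6/5, 8/5) → (-6/5, 1); (6/5, -8/5) → (6/5, -1)
T4 reflect across x = 0: (-1, 5) → (1, 5); (-28/5, -2) → (28/5, -2); (-6/5, 1) → (6/5, 1); (6/5, -1) → (-6/5, -1)
T5 reflect across x = 0: (1, 5) → (-1, 5); (28/5, -2) → (-28/5, -2); (6/5, 1) → (-6/5, 1); (-6/5, -1) → (6/5, -1)
T6 reflect across y = 0: (-1, 5) → (-1, -5); (-28/5, -2) → (-28/5, 2); (-6/5, 1) → (-6/5, -1); (6/5, -1) → (6/5, 1)

image vertices: (-1, -5), (-28/5, 2), (-6/5, -1), (6/5, 1)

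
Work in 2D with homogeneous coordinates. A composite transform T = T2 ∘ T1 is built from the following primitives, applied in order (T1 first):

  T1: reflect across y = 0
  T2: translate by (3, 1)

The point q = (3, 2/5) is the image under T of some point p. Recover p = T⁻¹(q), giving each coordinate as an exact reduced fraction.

p = (0, 3/5)

T1 = [1 0 0; 0 -1 0; 0 0 1]
T2·T1 = [1 0 3; 0 -1 1; 0 0 1]
det M = -1; M⁻¹ = [1 0 -3; 0 -1 1; 0 0 1]
M⁻¹ · (3, 2/5)ᵀ = (0, 3/5)ᵀ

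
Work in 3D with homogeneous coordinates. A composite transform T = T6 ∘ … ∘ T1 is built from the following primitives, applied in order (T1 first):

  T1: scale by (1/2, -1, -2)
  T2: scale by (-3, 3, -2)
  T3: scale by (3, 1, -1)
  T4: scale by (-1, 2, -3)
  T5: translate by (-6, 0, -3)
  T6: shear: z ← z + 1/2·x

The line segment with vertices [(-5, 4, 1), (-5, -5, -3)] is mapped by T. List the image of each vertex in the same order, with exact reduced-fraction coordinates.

image vertices: (-57/2, -24, -21/4), (-57/2, 30, -213/4)

T1 scale by (1/2, -1, -2): (-5, 4, 1) → (-5/2, -4, -2); (-5, -5, -3) → (-5/2, 5, 6)
T2 scale by (-3, 3, -2): (-5/2, -4, -2) → (15/2, -12, 4); (-5/2, 5, 6) → (15/2, 15, -12)
T3 scale by (3, 1, -1): (15/2, -12, 4) → (45/2, -12, -4); (15/2, 15, -12) → (45/2, 15, 12)
T4 scale by (-1, 2, -3): (45/2, -12, -4) → (-45/2, -24, 12); (45/2, 15, 12) → (-45/2, 30, -36)
T5 translate by (-6, 0, -3): (-45/2, -24, 12) → (-57/2, -24, 9); (-45/2, 30, -36) → (-57/2, 30, -39)
T6 shear: z ← z + 1/2·x: (-57/2, -24, 9) → (-57/2, -24, -21/4); (-57/2, 30, -39) → (-57/2, 30, -213/4)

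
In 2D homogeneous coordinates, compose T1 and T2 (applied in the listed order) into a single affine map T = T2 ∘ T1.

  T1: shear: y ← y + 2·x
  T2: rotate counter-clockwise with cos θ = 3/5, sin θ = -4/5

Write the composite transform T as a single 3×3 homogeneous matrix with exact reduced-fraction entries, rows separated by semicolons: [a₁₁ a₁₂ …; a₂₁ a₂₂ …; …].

T1 = [1 0 0; 2 1 0; 0 0 1]
T2·T1 = [11/5 4/5 0; 2/5 3/5 0; 0 0 1]

T = [11/5 4/5 0; 2/5 3/5 0; 0 0 1]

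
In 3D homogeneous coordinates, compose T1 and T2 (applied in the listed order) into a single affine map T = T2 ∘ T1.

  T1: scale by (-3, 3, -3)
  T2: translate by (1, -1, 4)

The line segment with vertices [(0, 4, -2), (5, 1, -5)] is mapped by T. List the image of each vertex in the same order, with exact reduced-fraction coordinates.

image vertices: (1, 11, 10), (-14, 2, 19)

T1 scale by (-3, 3, -3): (0, 4, -2) → (0, 12, 6); (5, 1, -5) → (-15, 3, 15)
T2 translate by (1, -1, 4): (0, 12, 6) → (1, 11, 10); (-15, 3, 15) → (-14, 2, 19)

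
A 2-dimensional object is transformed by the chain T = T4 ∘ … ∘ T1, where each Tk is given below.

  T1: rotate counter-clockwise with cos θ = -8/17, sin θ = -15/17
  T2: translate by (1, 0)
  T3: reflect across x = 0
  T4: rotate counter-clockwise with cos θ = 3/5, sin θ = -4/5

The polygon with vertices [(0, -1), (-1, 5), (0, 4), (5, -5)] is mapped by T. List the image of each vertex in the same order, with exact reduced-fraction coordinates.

T1 rotate counter-clockwise with cos θ = -8/17, sin θ = -15/17: (0, -1) → (-15/17, 8/17); (-1, 5) → (83/17, -25/17); (0, 4) → (60/17, -32/17); (5, -5) → (-115/17, -35/17)
T2 translate by (1, 0): (-15/17, 8/17) → (2/17, 8/17); (83/17, -25/17) → (100/17, -25/17); (60/17, -32/17) → (77/17, -32/17); (-115/17, -35/17) → (-98/17, -35/17)
T3 reflect across x = 0: (2/17, 8/17) → (-2/17, 8/17); (100/17, -25/17) → (-100/17, -25/17); (77/17, -32/17) → (-77/17, -32/17); (-98/17, -35/17) → (98/17, -35/17)
T4 rotate counter-clockwise with cos θ = 3/5, sin θ = -4/5: (-2/17, 8/17) → (26/85, 32/85); (-100/17, -25/17) → (-80/17, 65/17); (-77/17, -32/17) → (-359/85, 212/85); (98/17, -35/17) → (154/85, -497/85)

image vertices: (26/85, 32/85), (-80/17, 65/17), (-359/85, 212/85), (154/85, -497/85)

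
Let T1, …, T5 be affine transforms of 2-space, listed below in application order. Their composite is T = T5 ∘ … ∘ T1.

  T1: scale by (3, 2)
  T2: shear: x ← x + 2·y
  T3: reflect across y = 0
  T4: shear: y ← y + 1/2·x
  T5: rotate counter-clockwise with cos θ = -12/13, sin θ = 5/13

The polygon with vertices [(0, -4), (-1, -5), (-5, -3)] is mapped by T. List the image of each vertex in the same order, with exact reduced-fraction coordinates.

image vertices: (192/13, -80/13), (567/26, -97/13), (723/26, -45/13)

T1 scale by (3, 2): (0, -4) → (0, -8); (-1, -5) → (-3, -10); (-5, -3) → (-15, -6)
T2 shear: x ← x + 2·y: (0, -8) → (-16, -8); (-3, -10) → (-23, -10); (-15, -6) → (-27, -6)
T3 reflect across y = 0: (-16, -8) → (-16, 8); (-23, -10) → (-23, 10); (-27, -6) → (-27, 6)
T4 shear: y ← y + 1/2·x: (-16, 8) → (-16, 0); (-23, 10) → (-23, -3/2); (-27, 6) → (-27, -15/2)
T5 rotate counter-clockwise with cos θ = -12/13, sin θ = 5/13: (-16, 0) → (192/13, -80/13); (-23, -3/2) → (567/26, -97/13); (-27, -15/2) → (723/26, -45/13)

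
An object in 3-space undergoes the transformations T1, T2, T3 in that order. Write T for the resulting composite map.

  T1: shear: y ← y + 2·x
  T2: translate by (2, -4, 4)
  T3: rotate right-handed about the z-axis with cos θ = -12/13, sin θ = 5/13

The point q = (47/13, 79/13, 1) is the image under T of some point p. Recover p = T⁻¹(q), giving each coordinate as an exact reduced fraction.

T1 = [1 0 0 0; 2 1 0 0; 0 0 1 0; 0 0 0 1]
T2·T1 = [1 0 0 2; 2 1 0 -4; 0 0 1 4; 0 0 0 1]
T3·…·T1 = [-22/13 -5/13 0 -4/13; -19/13 -12/13 0 58/13; 0 0 1 4; 0 0 0 1]
det M = 1; M⁻¹ = [-12/13 5/13 0 -2; 19/13 -22/13 0 8; 0 0 1 -4; 0 0 0 1]
M⁻¹ · (47/13, 79/13, 1)ᵀ = (-3, 3, -3)ᵀ

p = (-3, 3, -3)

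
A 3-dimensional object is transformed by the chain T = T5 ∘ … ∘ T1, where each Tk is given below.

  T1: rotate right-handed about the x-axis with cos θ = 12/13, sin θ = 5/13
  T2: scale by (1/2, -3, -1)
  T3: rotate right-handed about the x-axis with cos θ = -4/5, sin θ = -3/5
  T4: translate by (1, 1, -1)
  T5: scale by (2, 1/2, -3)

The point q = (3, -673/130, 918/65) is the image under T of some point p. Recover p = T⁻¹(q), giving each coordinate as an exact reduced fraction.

p = (1, -2, 5)

T1 = [1 0 0 0; 0 12/13 -5/13 0; 0 5/13 12/13 0; 0 0 0 1]
T2·T1 = [1/2 0 0 0; 0 -36/13 15/13 0; 0 -5/13 -12/13 0; 0 0 0 1]
T3·…·T1 = [1/2 0 0 0; 0 129/65 -96/65 0; 0 128/65 3/65 0; 0 0 0 1]
T4·…·T1 = [1/2 0 0 1; 0 129/65 -96/65 1; 0 128/65 3/65 -1; 0 0 0 1]
T5·…·T1 = [1 0 0 2; 0 129/130 -48/65 1/2; 0 -384/65 -9/65 3; 0 0 0 1]
det M = -9/2; M⁻¹ = [1 0 0 -2; 0 2/65 -32/195 31/65; 0 -256/195 -43/195 257/195; 0 0 0 1]
M⁻¹ · (3, -673/130, 918/65)ᵀ = (1, -2, 5)ᵀ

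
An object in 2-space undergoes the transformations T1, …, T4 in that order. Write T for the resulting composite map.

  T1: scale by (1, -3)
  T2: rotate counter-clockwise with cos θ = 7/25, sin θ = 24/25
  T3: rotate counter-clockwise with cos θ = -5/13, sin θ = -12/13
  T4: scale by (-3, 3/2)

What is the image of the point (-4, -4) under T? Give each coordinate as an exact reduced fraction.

T(p) = (-4308/325, 5778/325)

T1 scale by (1, -3): (-4, -4) → (-4, 12)
T2 rotate counter-clockwise with cos θ = 7/25, sin θ = 24/25: (-4, 12) → (-316/25, -12/25)
T3 rotate counter-clockwise with cos θ = -5/13, sin θ = -12/13: (-316/25, -12/25) → (1436/325, 3852/325)
T4 scale by (-3, 3/2): (1436/325, 3852/325) → (-4308/325, 5778/325)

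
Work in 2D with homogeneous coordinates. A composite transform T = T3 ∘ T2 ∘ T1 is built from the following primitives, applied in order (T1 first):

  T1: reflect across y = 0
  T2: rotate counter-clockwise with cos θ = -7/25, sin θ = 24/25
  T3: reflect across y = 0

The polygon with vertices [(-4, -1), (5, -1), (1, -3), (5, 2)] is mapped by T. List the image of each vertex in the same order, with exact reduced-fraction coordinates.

T1 reflect across y = 0: (-4, -1) → (-4, 1); (5, -1) → (5, 1); (1, -3) → (1, 3); (5, 2) → (5, -2)
T2 rotate counter-clockwise with cos θ = -7/25, sin θ = 24/25: (-4, 1) → (4/25, -103/25); (5, 1) → (-59/25, 113/25); (1, 3) → (-79/25, 3/25); (5, -2) → (13/25, 134/25)
T3 reflect across y = 0: (4/25, -103/25) → (4/25, 103/25); (-59/25, 113/25) → (-59/25, -113/25); (-79/25, 3/25) → (-79/25, -3/25); (13/25, 134/25) → (13/25, -134/25)

image vertices: (4/25, 103/25), (-59/25, -113/25), (-79/25, -3/25), (13/25, -134/25)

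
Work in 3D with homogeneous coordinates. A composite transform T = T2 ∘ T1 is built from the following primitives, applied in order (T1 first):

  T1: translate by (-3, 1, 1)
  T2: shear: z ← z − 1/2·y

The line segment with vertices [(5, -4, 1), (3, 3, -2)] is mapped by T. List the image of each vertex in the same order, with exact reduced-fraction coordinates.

T1 translate by (-3, 1, 1): (5, -4, 1) → (2, -3, 2); (3, 3, -2) → (0, 4, -1)
T2 shear: z ← z − 1/2·y: (2, -3, 2) → (2, -3, 7/2); (0, 4, -1) → (0, 4, -3)

image vertices: (2, -3, 7/2), (0, 4, -3)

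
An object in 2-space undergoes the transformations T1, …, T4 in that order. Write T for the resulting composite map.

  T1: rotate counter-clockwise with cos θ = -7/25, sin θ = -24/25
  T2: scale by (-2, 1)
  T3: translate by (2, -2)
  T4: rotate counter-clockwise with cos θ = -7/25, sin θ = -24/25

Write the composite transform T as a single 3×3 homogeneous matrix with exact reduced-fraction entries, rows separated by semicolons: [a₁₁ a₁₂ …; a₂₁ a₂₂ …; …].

T = [-674/625 168/625 -62/25; -168/625 1201/625 -34/25; 0 0 1]

T1 = [-7/25 24/25 0; -24/25 -7/25 0; 0 0 1]
T2·T1 = [14/25 -48/25 0; -24/25 -7/25 0; 0 0 1]
T3·…·T1 = [14/25 -48/25 2; -24/25 -7/25 -2; 0 0 1]
T4·…·T1 = [-674/625 168/625 -62/25; -168/625 1201/625 -34/25; 0 0 1]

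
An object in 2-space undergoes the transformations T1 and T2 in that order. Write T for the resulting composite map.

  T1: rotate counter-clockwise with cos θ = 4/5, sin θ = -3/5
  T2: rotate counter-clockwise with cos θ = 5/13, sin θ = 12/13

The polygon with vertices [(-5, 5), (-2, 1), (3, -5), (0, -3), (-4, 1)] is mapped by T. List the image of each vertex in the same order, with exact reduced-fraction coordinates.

image vertices: (-89/13, 23/13), (-29/13, -2/13), (333/65, -181/65), (99/65, -168/65), (-257/65, -76/65)

T1 rotate counter-clockwise with cos θ = 4/5, sin θ = -3/5: (-5, 5) → (-1, 7); (-2, 1) → (-1, 2); (3, -5) → (-3/5, -29/5); (0, -3) → (-9/5, -12/5); (-4, 1) → (-13/5, 16/5)
T2 rotate counter-clockwise with cos θ = 5/13, sin θ = 12/13: (-1, 7) → (-89/13, 23/13); (-1, 2) → (-29/13, -2/13); (-3/5, -29/5) → (333/65, -181/65); (-9/5, -12/5) → (99/65, -168/65); (-13/5, 16/5) → (-257/65, -76/65)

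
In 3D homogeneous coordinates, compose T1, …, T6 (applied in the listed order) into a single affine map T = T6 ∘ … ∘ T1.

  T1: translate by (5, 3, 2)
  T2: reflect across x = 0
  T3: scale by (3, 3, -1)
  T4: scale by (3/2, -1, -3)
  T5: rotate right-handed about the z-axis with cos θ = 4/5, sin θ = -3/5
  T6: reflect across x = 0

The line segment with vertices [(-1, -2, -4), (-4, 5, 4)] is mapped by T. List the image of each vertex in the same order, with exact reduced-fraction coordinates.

T1 translate by (5, 3, 2): (-1, -2, -4) → (4, 1, -2); (-4, 5, 4) → (1, 8, 6)
T2 reflect across x = 0: (4, 1, -2) → (-4, 1, -2); (1, 8, 6) → (-1, 8, 6)
T3 scale by (3, 3, -1): (-4, 1, -2) → (-12, 3, 2); (-1, 8, 6) → (-3, 24, -6)
T4 scale by (3/2, -1, -3): (-12, 3, 2) → (-18, -3, -6); (-3, 24, -6) → (-9/2, -24, 18)
T5 rotate right-handed about the z-axis with cos θ = 4/5, sin θ = -3/5: (-18, -3, -6) → (-81/5, 42/5, -6); (-9/2, -24, 18) → (-18, -33/2, 18)
T6 reflect across x = 0: (-81/5, 42/5, -6) → (81/5, 42/5, -6); (-18, -33/2, 18) → (18, -33/2, 18)

image vertices: (81/5, 42/5, -6), (18, -33/2, 18)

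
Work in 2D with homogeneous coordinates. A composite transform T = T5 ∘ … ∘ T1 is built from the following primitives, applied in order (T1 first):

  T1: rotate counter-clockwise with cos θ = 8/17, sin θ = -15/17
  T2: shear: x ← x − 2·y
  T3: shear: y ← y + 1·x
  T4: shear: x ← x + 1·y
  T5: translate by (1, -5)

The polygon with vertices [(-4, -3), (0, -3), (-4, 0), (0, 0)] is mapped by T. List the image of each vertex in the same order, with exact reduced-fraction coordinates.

image vertices: (-245/17, -198/17), (-1/17, -106/17), (-227/17, -177/17), (1, -5)

T1 rotate counter-clockwise with cos θ = 8/17, sin θ = -15/17: (-4, -3) → (-77/17, 36/17); (0, -3) → (-45/17, -24/17); (-4, 0) → (-32/17, 60/17); (0, 0) → (0, 0)
T2 shear: x ← x − 2·y: (-77/17, 36/17) → (-149/17, 36/17); (-45/17, -24/17) → (3/17, -24/17); (-32/17, 60/17) → (-152/17, 60/17); (0, 0) → (0, 0)
T3 shear: y ← y + 1·x: (-149/17, 36/17) → (-149/17, -113/17); (3/17, -24/17) → (3/17, -21/17); (-152/17, 60/17) → (-152/17, -92/17); (0, 0) → (0, 0)
T4 shear: x ← x + 1·y: (-149/17, -113/17) → (-262/17, -113/17); (3/17, -21/17) → (-18/17, -21/17); (-152/17, -92/17) → (-244/17, -92/17); (0, 0) → (0, 0)
T5 translate by (1, -5): (-262/17, -113/17) → (-245/17, -198/17); (-18/17, -21/17) → (-1/17, -106/17); (-244/17, -92/17) → (-227/17, -177/17); (0, 0) → (1, -5)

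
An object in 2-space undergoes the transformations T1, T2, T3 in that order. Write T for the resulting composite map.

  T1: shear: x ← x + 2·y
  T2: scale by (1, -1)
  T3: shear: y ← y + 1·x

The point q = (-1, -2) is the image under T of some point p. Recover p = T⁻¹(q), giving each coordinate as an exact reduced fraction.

p = (-3, 1)

T1 = [1 2 0; 0 1 0; 0 0 1]
T2·T1 = [1 2 0; 0 -1 0; 0 0 1]
T3·…·T1 = [1 2 0; 1 1 0; 0 0 1]
det M = -1; M⁻¹ = [-1 2 0; 1 -1 0; 0 0 1]
M⁻¹ · (-1, -2)ᵀ = (-3, 1)ᵀ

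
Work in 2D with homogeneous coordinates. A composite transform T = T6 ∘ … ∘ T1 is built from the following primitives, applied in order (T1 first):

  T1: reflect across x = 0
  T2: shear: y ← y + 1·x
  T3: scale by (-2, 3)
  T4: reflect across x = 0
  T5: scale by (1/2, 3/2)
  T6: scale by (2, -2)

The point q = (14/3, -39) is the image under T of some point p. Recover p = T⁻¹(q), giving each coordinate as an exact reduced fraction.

p = (-7/3, 2)

T1 = [-1 0 0; 0 1 0; 0 0 1]
T2·T1 = [-1 0 0; -1 1 0; 0 0 1]
T3·…·T1 = [2 0 0; -3 3 0; 0 0 1]
T4·…·T1 = [-2 0 0; -3 3 0; 0 0 1]
T5·…·T1 = [-1 0 0; -9/2 9/2 0; 0 0 1]
T6·…·T1 = [-2 0 0; 9 -9 0; 0 0 1]
det M = 18; M⁻¹ = [-1/2 0 0; -1/2 -1/9 0; 0 0 1]
M⁻¹ · (14/3, -39)ᵀ = (-7/3, 2)ᵀ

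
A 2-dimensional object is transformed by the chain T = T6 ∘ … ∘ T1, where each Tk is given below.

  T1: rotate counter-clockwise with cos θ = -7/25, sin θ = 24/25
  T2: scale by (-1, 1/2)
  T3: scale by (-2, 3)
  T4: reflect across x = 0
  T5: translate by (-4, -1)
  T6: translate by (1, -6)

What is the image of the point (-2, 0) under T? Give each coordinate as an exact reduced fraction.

T(p) = (-103/25, -247/25)

T1 rotate counter-clockwise with cos θ = -7/25, sin θ = 24/25: (-2, 0) → (14/25, -48/25)
T2 scale by (-1, 1/2): (14/25, -48/25) → (-14/25, -24/25)
T3 scale by (-2, 3): (-14/25, -24/25) → (28/25, -72/25)
T4 reflect across x = 0: (28/25, -72/25) → (-28/25, -72/25)
T5 translate by (-4, -1): (-28/25, -72/25) → (-128/25, -97/25)
T6 translate by (1, -6): (-128/25, -97/25) → (-103/25, -247/25)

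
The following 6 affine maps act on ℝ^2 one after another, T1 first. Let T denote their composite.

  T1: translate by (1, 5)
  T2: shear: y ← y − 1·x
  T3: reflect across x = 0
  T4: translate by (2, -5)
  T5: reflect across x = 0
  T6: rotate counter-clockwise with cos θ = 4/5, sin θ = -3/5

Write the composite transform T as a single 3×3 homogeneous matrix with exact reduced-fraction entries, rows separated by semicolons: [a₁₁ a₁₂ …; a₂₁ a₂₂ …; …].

T = [1/5 3/5 -7/5; -7/5 4/5 -1/5; 0 0 1]

T1 = [1 0 1; 0 1 5; 0 0 1]
T2·T1 = [1 0 1; -1 1 4; 0 0 1]
T3·…·T1 = [-1 0 -1; -1 1 4; 0 0 1]
T4·…·T1 = [-1 0 1; -1 1 -1; 0 0 1]
T5·…·T1 = [1 0 -1; -1 1 -1; 0 0 1]
T6·…·T1 = [1/5 3/5 -7/5; -7/5 4/5 -1/5; 0 0 1]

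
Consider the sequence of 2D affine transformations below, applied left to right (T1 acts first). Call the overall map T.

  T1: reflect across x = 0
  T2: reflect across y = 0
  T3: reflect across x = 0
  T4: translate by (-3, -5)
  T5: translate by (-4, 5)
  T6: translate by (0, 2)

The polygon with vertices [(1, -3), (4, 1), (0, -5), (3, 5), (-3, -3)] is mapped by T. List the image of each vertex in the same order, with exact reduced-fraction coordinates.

T1 reflect across x = 0: (1, -3) → (-1, -3); (4, 1) → (-4, 1); (0, -5) → (0, -5); (3, 5) → (-3, 5); (-3, -3) → (3, -3)
T2 reflect across y = 0: (-1, -3) → (-1, 3); (-4, 1) → (-4, -1); (0, -5) → (0, 5); (-3, 5) → (-3, -5); (3, -3) → (3, 3)
T3 reflect across x = 0: (-1, 3) → (1, 3); (-4, -1) → (4, -1); (0, 5) → (0, 5); (-3, -5) → (3, -5); (3, 3) → (-3, 3)
T4 translate by (-3, -5): (1, 3) → (-2, -2); (4, -1) → (1, -6); (0, 5) → (-3, 0); (3, -5) → (0, -10); (-3, 3) → (-6, -2)
T5 translate by (-4, 5): (-2, -2) → (-6, 3); (1, -6) → (-3, -1); (-3, 0) → (-7, 5); (0, -10) → (-4, -5); (-6, -2) → (-10, 3)
T6 translate by (0, 2): (-6, 3) → (-6, 5); (-3, -1) → (-3, 1); (-7, 5) → (-7, 7); (-4, -5) → (-4, -3); (-10, 3) → (-10, 5)

image vertices: (-6, 5), (-3, 1), (-7, 7), (-4, -3), (-10, 5)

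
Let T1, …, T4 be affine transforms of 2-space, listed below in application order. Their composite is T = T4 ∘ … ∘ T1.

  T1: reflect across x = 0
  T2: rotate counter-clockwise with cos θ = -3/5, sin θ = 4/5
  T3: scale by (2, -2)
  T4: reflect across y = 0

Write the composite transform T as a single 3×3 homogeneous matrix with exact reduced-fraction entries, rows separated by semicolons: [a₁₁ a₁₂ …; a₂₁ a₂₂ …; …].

T1 = [-1 0 0; 0 1 0; 0 0 1]
T2·T1 = [3/5 -4/5 0; -4/5 -3/5 0; 0 0 1]
T3·…·T1 = [6/5 -8/5 0; 8/5 6/5 0; 0 0 1]
T4·…·T1 = [6/5 -8/5 0; -8/5 -6/5 0; 0 0 1]

T = [6/5 -8/5 0; -8/5 -6/5 0; 0 0 1]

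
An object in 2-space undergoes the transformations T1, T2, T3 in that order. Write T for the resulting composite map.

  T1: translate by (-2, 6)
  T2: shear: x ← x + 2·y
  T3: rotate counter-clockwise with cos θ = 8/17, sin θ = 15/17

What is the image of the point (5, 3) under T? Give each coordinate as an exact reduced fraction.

T1 translate by (-2, 6): (5, 3) → (3, 9)
T2 shear: x ← x + 2·y: (3, 9) → (21, 9)
T3 rotate counter-clockwise with cos θ = 8/17, sin θ = 15/17: (21, 9) → (33/17, 387/17)

T(p) = (33/17, 387/17)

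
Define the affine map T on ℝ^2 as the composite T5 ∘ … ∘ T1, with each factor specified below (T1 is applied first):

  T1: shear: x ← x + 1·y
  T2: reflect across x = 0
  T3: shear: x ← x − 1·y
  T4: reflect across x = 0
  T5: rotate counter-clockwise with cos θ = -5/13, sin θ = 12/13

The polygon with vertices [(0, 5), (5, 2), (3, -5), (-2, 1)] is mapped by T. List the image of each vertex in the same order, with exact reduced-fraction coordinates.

T1 shear: x ← x + 1·y: (0, 5) → (5, 5); (5, 2) → (7, 2); (3, -5) → (-2, -5); (-2, 1) → (-1, 1)
T2 reflect across x = 0: (5, 5) → (-5, 5); (7, 2) → (-7, 2); (-2, -5) → (2, -5); (-1, 1) → (1, 1)
T3 shear: x ← x − 1·y: (-5, 5) → (-10, 5); (-7, 2) → (-9, 2); (2, -5) → (7, -5); (1, 1) → (0, 1)
T4 reflect across x = 0: (-10, 5) → (10, 5); (-9, 2) → (9, 2); (7, -5) → (-7, -5); (0, 1) → (0, 1)
T5 rotate counter-clockwise with cos θ = -5/13, sin θ = 12/13: (10, 5) → (-110/13, 95/13); (9, 2) → (-69/13, 98/13); (-7, -5) → (95/13, -59/13); (0, 1) → (-12/13, -5/13)

image vertices: (-110/13, 95/13), (-69/13, 98/13), (95/13, -59/13), (-12/13, -5/13)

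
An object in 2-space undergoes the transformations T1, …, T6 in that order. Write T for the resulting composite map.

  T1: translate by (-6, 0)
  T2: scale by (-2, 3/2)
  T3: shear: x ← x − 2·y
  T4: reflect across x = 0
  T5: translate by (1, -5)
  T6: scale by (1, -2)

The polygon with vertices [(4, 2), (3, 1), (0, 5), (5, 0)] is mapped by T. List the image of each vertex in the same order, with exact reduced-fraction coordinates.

T1 translate by (-6, 0): (4, 2) → (-2, 2); (3, 1) → (-3, 1); (0, 5) → (-6, 5); (5, 0) → (-1, 0)
T2 scale by (-2, 3/2): (-2, 2) → (4, 3); (-3, 1) → (6, 3/2); (-6, 5) → (12, 15/2); (-1, 0) → (2, 0)
T3 shear: x ← x − 2·y: (4, 3) → (-2, 3); (6, 3/2) → (3, 3/2); (12, 15/2) → (-3, 15/2); (2, 0) → (2, 0)
T4 reflect across x = 0: (-2, 3) → (2, 3); (3, 3/2) → (-3, 3/2); (-3, 15/2) → (3, 15/2); (2, 0) → (-2, 0)
T5 translate by (1, -5): (2, 3) → (3, -2); (-3, 3/2) → (-2, -7/2); (3, 15/2) → (4, 5/2); (-2, 0) → (-1, -5)
T6 scale by (1, -2): (3, -2) → (3, 4); (-2, -7/2) → (-2, 7); (4, 5/2) → (4, -5); (-1, -5) → (-1, 10)

image vertices: (3, 4), (-2, 7), (4, -5), (-1, 10)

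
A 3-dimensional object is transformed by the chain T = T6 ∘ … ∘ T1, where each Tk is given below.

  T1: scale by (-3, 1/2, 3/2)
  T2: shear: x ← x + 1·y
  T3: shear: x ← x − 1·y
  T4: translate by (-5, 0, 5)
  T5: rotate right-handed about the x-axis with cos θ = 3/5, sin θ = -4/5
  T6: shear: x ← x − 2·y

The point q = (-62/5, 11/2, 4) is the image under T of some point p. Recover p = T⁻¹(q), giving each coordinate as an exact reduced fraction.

T1 = [-3 0 0 0; 0 1/2 0 0; 0 0 3/2 0; 0 0 0 1]
T2·T1 = [-3 1/2 0 0; 0 1/2 0 0; 0 0 3/2 0; 0 0 0 1]
T3·…·T1 = [-3 0 0 0; 0 1/2 0 0; 0 0 3/2 0; 0 0 0 1]
T4·…·T1 = [-3 0 0 -5; 0 1/2 0 0; 0 0 3/2 5; 0 0 0 1]
T5·…·T1 = [-3 0 0 -5; 0 3/10 6/5 4; 0 -2/5 9/10 3; 0 0 0 1]
T6·…·T1 = [-3 -3/5 -12/5 -13; 0 3/10 6/5 4; 0 -2/5 9/10 3; 0 0 0 1]
det M = -9/4; M⁻¹ = [-1/3 -2/3 0 -5/3; 0 6/5 -8/5 0; 0 8/15 2/5 -10/3; 0 0 0 1]
M⁻¹ · (-62/5, 11/2, 4)ᵀ = (-6/5, 1/5, 6/5)ᵀ

p = (-6/5, 1/5, 6/5)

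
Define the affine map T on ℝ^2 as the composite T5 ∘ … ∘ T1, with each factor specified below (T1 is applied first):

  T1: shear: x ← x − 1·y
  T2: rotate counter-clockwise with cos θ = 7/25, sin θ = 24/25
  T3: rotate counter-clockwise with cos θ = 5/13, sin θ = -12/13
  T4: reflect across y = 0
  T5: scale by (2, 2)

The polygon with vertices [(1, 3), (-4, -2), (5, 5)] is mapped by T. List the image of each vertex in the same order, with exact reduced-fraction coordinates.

T1 shear: x ← x − 1·y: (1, 3) → (-2, 3); (-4, -2) → (-2, -2); (5, 5) → (0, 5)
T2 rotate counter-clockwise with cos θ = 7/25, sin θ = 24/25: (-2, 3) → (-86/25, -27/25); (-2, -2) → (34/25, -62/25); (0, 5) → (-24/5, 7/5)
T3 rotate counter-clockwise with cos θ = 5/13, sin θ = -12/13: (-86/25, -27/25) → (-58/25, 69/25); (34/25, -62/25) → (-574/325, -718/325); (-24/5, 7/5) → (-36/65, 323/65)
T4 reflect across y = 0: (-58/25, 69/25) → (-58/25, -69/25); (-574/325, -718/325) → (-574/325, 718/325); (-36/65, 323/65) → (-36/65, -323/65)
T5 scale by (2, 2): (-58/25, -69/25) → (-116/25, -138/25); (-574/325, 718/325) → (-1148/325, 1436/325); (-36/65, -323/65) → (-72/65, -646/65)

image vertices: (-116/25, -138/25), (-1148/325, 1436/325), (-72/65, -646/65)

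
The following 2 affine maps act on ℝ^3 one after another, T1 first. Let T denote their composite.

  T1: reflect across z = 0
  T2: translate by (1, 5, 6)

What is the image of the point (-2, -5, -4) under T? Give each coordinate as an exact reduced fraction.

T1 reflect across z = 0: (-2, -5, -4) → (-2, -5, 4)
T2 translate by (1, 5, 6): (-2, -5, 4) → (-1, 0, 10)

T(p) = (-1, 0, 10)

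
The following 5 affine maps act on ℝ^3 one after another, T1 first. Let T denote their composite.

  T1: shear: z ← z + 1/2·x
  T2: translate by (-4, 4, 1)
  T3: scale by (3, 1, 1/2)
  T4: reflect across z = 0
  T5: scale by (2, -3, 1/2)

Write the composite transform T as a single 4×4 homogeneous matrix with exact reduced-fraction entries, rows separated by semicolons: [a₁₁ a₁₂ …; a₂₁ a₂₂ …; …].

T1 = [1 0 0 0; 0 1 0 0; 1/2 0 1 0; 0 0 0 1]
T2·T1 = [1 0 0 -4; 0 1 0 4; 1/2 0 1 1; 0 0 0 1]
T3·…·T1 = [3 0 0 -12; 0 1 0 4; 1/4 0 1/2 1/2; 0 0 0 1]
T4·…·T1 = [3 0 0 -12; 0 1 0 4; -1/4 0 -1/2 -1/2; 0 0 0 1]
T5·…·T1 = [6 0 0 -24; 0 -3 0 -12; -1/8 0 -1/4 -1/4; 0 0 0 1]

T = [6 0 0 -24; 0 -3 0 -12; -1/8 0 -1/4 -1/4; 0 0 0 1]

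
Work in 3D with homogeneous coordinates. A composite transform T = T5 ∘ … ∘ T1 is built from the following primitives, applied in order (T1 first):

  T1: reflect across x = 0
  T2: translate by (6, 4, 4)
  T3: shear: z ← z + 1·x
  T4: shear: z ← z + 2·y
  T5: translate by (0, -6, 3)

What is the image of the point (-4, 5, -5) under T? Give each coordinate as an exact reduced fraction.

T1 reflect across x = 0: (-4, 5, -5) → (4, 5, -5)
T2 translate by (6, 4, 4): (4, 5, -5) → (10, 9, -1)
T3 shear: z ← z + 1·x: (10, 9, -1) → (10, 9, 9)
T4 shear: z ← z + 2·y: (10, 9, 9) → (10, 9, 27)
T5 translate by (0, -6, 3): (10, 9, 27) → (10, 3, 30)

T(p) = (10, 3, 30)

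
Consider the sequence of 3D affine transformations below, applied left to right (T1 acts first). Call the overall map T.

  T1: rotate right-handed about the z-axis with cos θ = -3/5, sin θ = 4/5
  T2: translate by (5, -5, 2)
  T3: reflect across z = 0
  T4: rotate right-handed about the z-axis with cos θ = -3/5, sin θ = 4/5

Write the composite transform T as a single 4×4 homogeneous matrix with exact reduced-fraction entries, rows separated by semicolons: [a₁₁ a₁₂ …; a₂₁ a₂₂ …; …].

T1 = [-3/5 -4/5 0 0; 4/5 -3/5 0 0; 0 0 1 0; 0 0 0 1]
T2·T1 = [-3/5 -4/5 0 5; 4/5 -3/5 0 -5; 0 0 1 2; 0 0 0 1]
T3·…·T1 = [-3/5 -4/5 0 5; 4/5 -3/5 0 -5; 0 0 -1 -2; 0 0 0 1]
T4·…·T1 = [-7/25 24/25 0 1; -24/25 -7/25 0 7; 0 0 -1 -2; 0 0 0 1]

T = [-7/25 24/25 0 1; -24/25 -7/25 0 7; 0 0 -1 -2; 0 0 0 1]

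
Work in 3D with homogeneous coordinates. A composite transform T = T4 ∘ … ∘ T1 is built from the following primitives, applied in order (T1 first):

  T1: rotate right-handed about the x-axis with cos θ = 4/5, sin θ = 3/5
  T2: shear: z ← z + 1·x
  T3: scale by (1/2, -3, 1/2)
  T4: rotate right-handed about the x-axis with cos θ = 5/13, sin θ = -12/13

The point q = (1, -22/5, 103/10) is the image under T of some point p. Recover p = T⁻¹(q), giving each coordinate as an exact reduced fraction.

T1 = [1 0 0 0; 0 4/5 -3/5 0; 0 3/5 4/5 0; 0 0 0 1]
T2·T1 = [1 0 0 0; 0 4/5 -3/5 0; 1 3/5 4/5 0; 0 0 0 1]
T3·…·T1 = [1/2 0 0 0; 0 -12/5 9/5 0; 1/2 3/10 2/5 0; 0 0 0 1]
T4·…·T1 = [1/2 0 0 0; 6/13 -42/65 69/65 0; 5/26 303/130 -98/65 0; 0 0 0 1]
det M = -3/4; M⁻¹ = [2 0 0 0; -6/5 196/195 46/65 0; -8/5 101/65 28/65 0; 0 0 0 1]
M⁻¹ · (1, -22/5, 103/10)ᵀ = (2, 5/3, -4)ᵀ

p = (2, 5/3, -4)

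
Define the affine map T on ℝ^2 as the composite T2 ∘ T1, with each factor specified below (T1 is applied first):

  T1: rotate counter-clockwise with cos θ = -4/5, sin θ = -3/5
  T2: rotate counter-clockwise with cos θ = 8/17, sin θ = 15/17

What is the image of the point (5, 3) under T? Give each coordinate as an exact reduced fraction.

T(p) = (317/85, -381/85)

T1 rotate counter-clockwise with cos θ = -4/5, sin θ = -3/5: (5, 3) → (-11/5, -27/5)
T2 rotate counter-clockwise with cos θ = 8/17, sin θ = 15/17: (-11/5, -27/5) → (317/85, -381/85)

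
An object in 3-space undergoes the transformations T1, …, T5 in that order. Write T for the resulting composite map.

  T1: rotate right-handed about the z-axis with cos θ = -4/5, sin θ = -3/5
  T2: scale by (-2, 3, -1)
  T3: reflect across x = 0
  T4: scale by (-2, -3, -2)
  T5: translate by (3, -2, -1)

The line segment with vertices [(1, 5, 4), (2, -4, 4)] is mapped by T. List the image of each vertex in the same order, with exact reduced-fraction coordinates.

image vertices: (-29/5, 197/5, 7), (19, -20, 7)

T1 rotate right-handed about the z-axis with cos θ = -4/5, sin θ = -3/5: (1, 5, 4) → (11/5, -23/5, 4); (2, -4, 4) → (-4, 2, 4)
T2 scale by (-2, 3, -1): (11/5, -23/5, 4) → (-22/5, -69/5, -4); (-4, 2, 4) → (8, 6, -4)
T3 reflect across x = 0: (-22/5, -69/5, -4) → (22/5, -69/5, -4); (8, 6, -4) → (-8, 6, -4)
T4 scale by (-2, -3, -2): (22/5, -69/5, -4) → (-44/5, 207/5, 8); (-8, 6, -4) → (16, -18, 8)
T5 translate by (3, -2, -1): (-44/5, 207/5, 8) → (-29/5, 197/5, 7); (16, -18, 8) → (19, -20, 7)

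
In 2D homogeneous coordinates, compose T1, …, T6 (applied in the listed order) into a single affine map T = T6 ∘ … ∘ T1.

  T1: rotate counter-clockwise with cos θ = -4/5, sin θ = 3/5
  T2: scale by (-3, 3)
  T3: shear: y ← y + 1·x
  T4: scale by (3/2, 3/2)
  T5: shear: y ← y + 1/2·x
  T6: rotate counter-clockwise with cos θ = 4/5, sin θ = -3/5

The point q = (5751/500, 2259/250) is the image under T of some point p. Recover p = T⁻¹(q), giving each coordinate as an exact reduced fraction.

T1 = [-4/5 -3/5 0; 3/5 -4/5 0; 0 0 1]
T2·T1 = [12/5 9/5 0; 9/5 -12/5 0; 0 0 1]
T3·…·T1 = [12/5 9/5 0; 21/5 -3/5 0; 0 0 1]
T4·…·T1 = [18/5 27/10 0; 63/10 -9/10 0; 0 0 1]
T5·…·T1 = [18/5 27/10 0; 81/10 9/20 0; 0 0 1]
T6·…·T1 = [387/50 243/100 0; 108/25 -63/50 0; 0 0 1]
det M = -81/4; M⁻¹ = [14/225 3/25 0; 16/75 -86/225 0; 0 0 1]
M⁻¹ · (5751/500, 2259/250)ᵀ = (9/5, -1)ᵀ

p = (9/5, -1)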